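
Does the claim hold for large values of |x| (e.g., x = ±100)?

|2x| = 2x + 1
x = 100: LHS = |2·100| = |200| = 200, RHS = 2·100 + 1 = 201; 200 = 201 — FAILS
x = -100: LHS = |2·(-100)| = |-200| = 200, RHS = 2·(-100) + 1 = -199; 200 = -199 — FAILS

Answer: No, fails for both x = 100 and x = -100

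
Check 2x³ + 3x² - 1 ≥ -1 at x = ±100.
x = 100: LHS = 2·100³ + 3·100² - 1 = 2029999; 2029999 ≥ -1 — holds
x = -100: LHS = 2·(-100)³ + 3·(-100)² - 1 = -1970001; -1970001 ≥ -1 — FAILS

Answer: Partially: holds for x = 100, fails for x = -100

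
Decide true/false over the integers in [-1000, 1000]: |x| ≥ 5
The claim fails at x = 0:
x = 0: LHS = |0| = 0; 0 ≥ 5 — FAILS

Because a single integer refutes it, the statement is false.

Answer: False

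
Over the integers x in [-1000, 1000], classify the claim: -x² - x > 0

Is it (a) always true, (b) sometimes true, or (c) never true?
Over all integers in [-1000, 1000], LHS − RHS is largest at x = 0, where it equals 0:
x = 0: LHS = -0² - 0 = 0; 0 > 0 — FAILS
At the ends of the range:
x = -1000: LHS = -(-1000)² - (-1000) = -999000; -999000 > 0 — FAILS
x = 1000: LHS = -1000² - 1000 = -1001000; -1001000 > 0 — FAILS
Hence LHS − RHS is never positive, i.e. LHS ≤ RHS throughout, so the claimed relation (>) fails for every integer in [-1000, 1000].

No integer in the range satisfies it.

Answer: Never true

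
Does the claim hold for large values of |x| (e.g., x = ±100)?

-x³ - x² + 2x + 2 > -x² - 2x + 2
x = 100: LHS = -100³ - 100² + 2·100 + 2 = -1009798, RHS = -100² - 2·100 + 2 = -10198; -1009798 > -10198 — FAILS
x = -100: LHS = -(-100)³ - (-100)² + 2·(-100) + 2 = 989802, RHS = -(-100)² - 2·(-100) + 2 = -9798; 989802 > -9798 — holds

Answer: Partially: fails for x = 100, holds for x = -100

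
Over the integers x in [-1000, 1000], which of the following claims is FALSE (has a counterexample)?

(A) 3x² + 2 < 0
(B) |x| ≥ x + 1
(A) x = 0: LHS = 3·0² + 2 = 2; 2 < 0 — FAILS
(B) x = 0: LHS = |0| = 0, RHS = 0 + 1 = 1; 0 ≥ 1 — FAILS

Answer: Both A and B are false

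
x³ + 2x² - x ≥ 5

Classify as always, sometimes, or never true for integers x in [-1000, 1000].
Holds at x = 2: LHS = 2³ + 2·2² - 2 = 14; 14 ≥ 5 — holds
Fails at x = 0: LHS = 0³ + 2·0² - 0 = 0; 0 ≥ 5 — FAILS
It is satisfied by some integers in the range but not all.

Answer: Sometimes true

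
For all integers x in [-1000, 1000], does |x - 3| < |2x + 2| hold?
The claim fails at x = 0:
x = 0: LHS = |0 - 3| = |-3| = 3, RHS = |2·0 + 2| = |2| = 2; 3 < 2 — FAILS

Because a single integer refutes it, the statement is false.

Answer: False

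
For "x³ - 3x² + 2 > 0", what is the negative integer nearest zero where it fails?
Testing negative integers from -1 downward:
x = -1: LHS = (-1)³ - 3·(-1)² + 2 = -2; -2 > 0 — FAILS  ← closest negative counterexample to 0

Answer: x = -1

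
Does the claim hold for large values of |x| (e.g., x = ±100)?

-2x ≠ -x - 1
x = 100: LHS = -2·100 = -200, RHS = -100 - 1 = -101; -200 ≠ -101 — holds
x = -100: LHS = -2·(-100) = 200, RHS = -(-100) - 1 = 99; 200 ≠ 99 — holds

Answer: Yes, holds for both x = 100 and x = -100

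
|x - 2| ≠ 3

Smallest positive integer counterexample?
Testing positive integers:
x = 1: LHS = |1 - 2| = |-1| = 1; 1 ≠ 3 — holds
x = 2: LHS = |2 - 2| = |0| = 0; 0 ≠ 3 — holds
x = 3: LHS = |3 - 2| = |1| = 1; 1 ≠ 3 — holds
x = 4: LHS = |4 - 2| = |2| = 2; 2 ≠ 3 — holds
x = 5: LHS = |5 - 2| = |3| = 3; 3 ≠ 3 — FAILS  ← smallest positive counterexample

Answer: x = 5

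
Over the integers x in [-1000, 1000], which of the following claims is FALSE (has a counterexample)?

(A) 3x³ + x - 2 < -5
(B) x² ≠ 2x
(A) x = 0: LHS = 3·0³ + 0 - 2 = -2; -2 < -5 — FAILS
(B) x = 0: LHS = 0² = 0, RHS = 2·0 = 0; 0 ≠ 0 — FAILS

Answer: Both A and B are false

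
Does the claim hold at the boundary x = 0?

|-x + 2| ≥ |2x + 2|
x = 0: LHS = |-0 + 2| = |2| = 2, RHS = |2·0 + 2| = |2| = 2; 2 ≥ 2 — holds

The relation is satisfied at x = 0.

Answer: Yes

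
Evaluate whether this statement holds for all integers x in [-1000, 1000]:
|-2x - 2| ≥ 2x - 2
Over all integers in [-1000, 1000], LHS − RHS is smallest at x = 0, where it equals 4:
x = 0: LHS = |-2·0 - 2| = |-2| = 2, RHS = 2·0 - 2 = -2; 2 ≥ -2 — holds
At the ends of the range:
x = -1000: LHS = |-2·(-1000) - 2| = |1998| = 1998, RHS = 2·(-1000) - 2 = -2002; 1998 ≥ -2002 — holds
x = 1000: LHS = |-2·1000 - 2| = |-2002| = 2002, RHS = 2·1000 - 2 = 1998; 2002 ≥ 1998 — holds
Hence LHS − RHS is never negative, i.e. LHS ≥ RHS throughout, so the relation holds for every integer in [-1000, 1000].

No counterexample exists.

Answer: True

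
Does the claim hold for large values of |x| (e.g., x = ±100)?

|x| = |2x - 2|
x = 100: LHS = |100| = 100, RHS = |2·100 - 2| = |198| = 198; 100 = 198 — FAILS
x = -100: LHS = |-100| = 100, RHS = |2·(-100) - 2| = |-202| = 202; 100 = 202 — FAILS

Answer: No, fails for both x = 100 and x = -100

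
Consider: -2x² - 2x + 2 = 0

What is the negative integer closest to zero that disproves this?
Testing negative integers from -1 downward:
x = -1: LHS = -2·(-1)² - 2·(-1) + 2 = 2; 2 = 0 — FAILS  ← closest negative counterexample to 0

Answer: x = -1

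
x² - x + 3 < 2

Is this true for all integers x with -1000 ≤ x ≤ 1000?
The claim fails at x = 0:
x = 0: LHS = 0² - 0 + 3 = 3; 3 < 2 — FAILS

Because a single integer refutes it, the statement is false.

Answer: False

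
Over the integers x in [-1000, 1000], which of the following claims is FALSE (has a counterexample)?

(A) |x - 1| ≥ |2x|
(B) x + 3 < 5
(A) x = 1: LHS = |1 - 1| = |0| = 0, RHS = |2·1| = |2| = 2; 0 ≥ 2 — FAILS
(B) x = 2: LHS = 2 + 3 = 5; 5 < 5 — FAILS

Answer: Both A and B are false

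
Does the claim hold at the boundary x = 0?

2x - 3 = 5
x = 0: LHS = 2·0 - 3 = -3; -3 = 5 — FAILS

The relation fails at x = 0, so x = 0 is a counterexample.

Answer: No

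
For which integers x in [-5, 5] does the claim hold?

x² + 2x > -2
Over all integers in [-5, 5], LHS − RHS is smallest at x = -1, where it equals 1:
x = -1: LHS = (-1)² + 2·(-1) = -1; -1 > -2 — holds
At the ends of the range:
x = -5: LHS = (-5)² + 2·(-5) = 15; 15 > -2 — holds
x = 5: LHS = 5² + 2·5 = 35; 35 > -2 — holds
Hence LHS − RHS is never zero or negative, i.e. LHS > RHS throughout, so the relation holds for every integer in [-5, 5].

Answer: All integers in [-5, 5]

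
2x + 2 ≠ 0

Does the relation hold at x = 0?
x = 0: LHS = 2·0 + 2 = 2; 2 ≠ 0 — holds

The relation is satisfied at x = 0.

Answer: Yes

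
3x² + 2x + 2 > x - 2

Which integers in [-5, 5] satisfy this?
Over all integers in [-5, 5], LHS − RHS is smallest at x = 0, where it equals 4:
x = 0: LHS = 3·0² + 2·0 + 2 = 2, RHS = 0 - 2 = -2; 2 > -2 — holds
At the ends of the range:
x = -5: LHS = 3·(-5)² + 2·(-5) + 2 = 67, RHS = (-5) - 2 = -7; 67 > -7 — holds
x = 5: LHS = 3·5² + 2·5 + 2 = 87, RHS = 5 - 2 = 3; 87 > 3 — holds
Hence LHS − RHS is never zero or negative, i.e. LHS > RHS throughout, so the relation holds for every integer in [-5, 5].

Answer: All integers in [-5, 5]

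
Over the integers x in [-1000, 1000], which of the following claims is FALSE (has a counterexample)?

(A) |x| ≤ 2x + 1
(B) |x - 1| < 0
(A) x = -1: LHS = |-1| = 1, RHS = 2·(-1) + 1 = -1; 1 ≤ -1 — FAILS
(B) x = 0: LHS = |0 - 1| = |-1| = 1; 1 < 0 — FAILS

Answer: Both A and B are false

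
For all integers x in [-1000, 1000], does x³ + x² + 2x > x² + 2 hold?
The claim fails at x = 0:
x = 0: LHS = 0³ + 0² + 2·0 = 0, RHS = 0² + 2 = 2; 0 > 2 — FAILS

Because a single integer refutes it, the statement is false.

Answer: False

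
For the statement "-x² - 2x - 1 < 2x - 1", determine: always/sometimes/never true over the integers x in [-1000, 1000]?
Holds at x = 1: LHS = -1² - 2·1 - 1 = -4, RHS = 2·1 - 1 = 1; -4 < 1 — holds
Fails at x = 0: LHS = -0² - 2·0 - 1 = -1, RHS = 2·0 - 1 = -1; -1 < -1 — FAILS
It is satisfied by some integers in the range but not all.

Answer: Sometimes true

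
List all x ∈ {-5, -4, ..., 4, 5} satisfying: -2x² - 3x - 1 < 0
Holds for: {-5, -4, -3, -2, 0, 1, 2, 3, 4, 5}
Fails for: {-1}

Answer: {-5, -4, -3, -2, 0, 1, 2, 3, 4, 5}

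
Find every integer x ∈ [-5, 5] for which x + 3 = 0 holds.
Holds for: {-3}
Fails for: {-5, -4, -2, -1, 0, 1, 2, 3, 4, 5}

Answer: {-3}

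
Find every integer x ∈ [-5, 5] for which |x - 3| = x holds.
Track d = LHS − RHS over the integers in [-5, 5]. Equality would need d = 0, but d changes sign only between consecutive integers, jumping over 0:
x = 1: LHS = |1 - 3| = |-2| = 2; 2 = 1 — FAILS  (d = 1)
x = 2: LHS = |2 - 3| = |-1| = 1; 1 = 2 — FAILS  (d = -1)
Away from these crossings d keeps a constant sign, and checking every integer in [-5, 5] confirms d ≠ 0 throughout. Hence the two sides are never equal, so the claimed relation (=) fails for every integer in [-5, 5].

Answer: None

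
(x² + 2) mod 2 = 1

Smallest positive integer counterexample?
Testing positive integers:
x = 1: LHS = (1² + 2) mod 2 = 3 mod 2 = 1; 1 = 1 — holds
x = 2: LHS = (2² + 2) mod 2 = 6 mod 2 = 0; 0 = 1 — FAILS  ← smallest positive counterexample

Answer: x = 2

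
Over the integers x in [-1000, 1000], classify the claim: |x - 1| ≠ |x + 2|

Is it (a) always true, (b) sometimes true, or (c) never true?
Track d = LHS − RHS over the integers in [-1000, 1000]. Equality would need d = 0, but d changes sign only between consecutive integers, jumping over 0:
x = -1: LHS = |(-1) - 1| = |-2| = 2, RHS = |(-1) + 2| = |1| = 1; 2 ≠ 1 — holds  (d = 1)
x = 0: LHS = |0 - 1| = |-1| = 1, RHS = |0 + 2| = |2| = 2; 1 ≠ 2 — holds  (d = -1)
Away from these crossings d keeps a constant sign, and checking every integer in [-1000, 1000] confirms d ≠ 0 throughout. Hence the two sides are never equal, so the relation holds for every integer in [-1000, 1000].

No counterexample exists.

Answer: Always true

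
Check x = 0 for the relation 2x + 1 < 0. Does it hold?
x = 0: LHS = 2·0 + 1 = 1; 1 < 0 — FAILS

The relation fails at x = 0, so x = 0 is a counterexample.

Answer: No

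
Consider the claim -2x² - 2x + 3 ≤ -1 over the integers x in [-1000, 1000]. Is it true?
The claim fails at x = 0:
x = 0: LHS = -2·0² - 2·0 + 3 = 3; 3 ≤ -1 — FAILS

Because a single integer refutes it, the statement is false.

Answer: False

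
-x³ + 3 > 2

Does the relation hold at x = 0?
x = 0: LHS = -0³ + 3 = 3; 3 > 2 — holds

The relation is satisfied at x = 0.

Answer: Yes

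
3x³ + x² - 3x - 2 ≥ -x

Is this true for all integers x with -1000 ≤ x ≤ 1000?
The claim fails at x = 0:
x = 0: LHS = 3·0³ + 0² - 3·0 - 2 = -2, RHS = -0 = 0; -2 ≥ 0 — FAILS

Because a single integer refutes it, the statement is false.

Answer: False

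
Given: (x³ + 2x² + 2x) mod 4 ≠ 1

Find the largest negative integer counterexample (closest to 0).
Testing negative integers from -1 downward:
x = -1: LHS = ((-1)³ + 2·(-1)² + 2·(-1)) mod 4 = (-1) mod 4 = 3; 3 ≠ 1 — holds
x = -2: LHS = ((-2)³ + 2·(-2)² + 2·(-2)) mod 4 = (-4) mod 4 = 0; 0 ≠ 1 — holds
x = -3: LHS = ((-3)³ + 2·(-3)² + 2·(-3)) mod 4 = (-15) mod 4 = 1; 1 ≠ 1 — FAILS  ← closest negative counterexample to 0

Answer: x = -3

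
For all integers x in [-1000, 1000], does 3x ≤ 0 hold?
The claim fails at x = 1:
x = 1: LHS = 3·1 = 3; 3 ≤ 0 — FAILS

Because a single integer refutes it, the statement is false.

Answer: False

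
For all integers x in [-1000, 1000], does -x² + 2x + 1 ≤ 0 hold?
The claim fails at x = 0:
x = 0: LHS = -0² + 2·0 + 1 = 1; 1 ≤ 0 — FAILS

Because a single integer refutes it, the statement is false.

Answer: False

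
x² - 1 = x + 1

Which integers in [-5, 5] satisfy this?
Holds for: {-1, 2}
Fails for: {-5, -4, -3, -2, 0, 1, 3, 4, 5}

Answer: {-1, 2}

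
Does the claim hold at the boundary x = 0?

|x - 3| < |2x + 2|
x = 0: LHS = |0 - 3| = |-3| = 3, RHS = |2·0 + 2| = |2| = 2; 3 < 2 — FAILS

The relation fails at x = 0, so x = 0 is a counterexample.

Answer: No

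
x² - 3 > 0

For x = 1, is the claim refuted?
Substitute x = 1 into the relation:
x = 1: LHS = 1² - 3 = -2; -2 > 0 — FAILS

Since the claim fails at x = 1, this value is a counterexample.

Answer: Yes, x = 1 is a counterexample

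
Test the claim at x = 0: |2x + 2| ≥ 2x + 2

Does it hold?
x = 0: LHS = |2·0 + 2| = |2| = 2, RHS = 2·0 + 2 = 2; 2 ≥ 2 — holds

The relation is satisfied at x = 0.

Answer: Yes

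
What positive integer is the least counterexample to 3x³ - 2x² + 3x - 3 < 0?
Testing positive integers:
x = 1: LHS = 3·1³ - 2·1² + 3·1 - 3 = 1; 1 < 0 — FAILS  ← smallest positive counterexample

Answer: x = 1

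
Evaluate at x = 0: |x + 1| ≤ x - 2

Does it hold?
x = 0: LHS = |0 + 1| = |1| = 1, RHS = 0 - 2 = -2; 1 ≤ -2 — FAILS

The relation fails at x = 0, so x = 0 is a counterexample.

Answer: No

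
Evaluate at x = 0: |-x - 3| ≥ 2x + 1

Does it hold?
x = 0: LHS = |-0 - 3| = |-3| = 3, RHS = 2·0 + 1 = 1; 3 ≥ 1 — holds

The relation is satisfied at x = 0.

Answer: Yes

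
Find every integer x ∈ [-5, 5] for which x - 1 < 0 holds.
Holds for: {-5, -4, -3, -2, -1, 0}
Fails for: {1, 2, 3, 4, 5}

Answer: {-5, -4, -3, -2, -1, 0}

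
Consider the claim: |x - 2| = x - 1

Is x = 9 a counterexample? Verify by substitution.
Substitute x = 9 into the relation:
x = 9: LHS = |9 - 2| = |7| = 7, RHS = 9 - 1 = 8; 7 = 8 — FAILS

Since the claim fails at x = 9, this value is a counterexample.

Answer: Yes, x = 9 is a counterexample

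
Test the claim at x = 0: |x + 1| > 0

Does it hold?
x = 0: LHS = |0 + 1| = |1| = 1; 1 > 0 — holds

The relation is satisfied at x = 0.

Answer: Yes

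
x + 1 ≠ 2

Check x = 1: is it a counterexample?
Substitute x = 1 into the relation:
x = 1: LHS = 1 + 1 = 2; 2 ≠ 2 — FAILS

Since the claim fails at x = 1, this value is a counterexample.

Answer: Yes, x = 1 is a counterexample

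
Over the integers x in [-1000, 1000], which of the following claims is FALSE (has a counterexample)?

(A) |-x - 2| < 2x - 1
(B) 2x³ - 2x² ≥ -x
(A) x = 0: LHS = |-0 - 2| = |-2| = 2, RHS = 2·0 - 1 = -1; 2 < -1 — FAILS
(B) x = -1: LHS = 2·(-1)³ - 2·(-1)² = -4, RHS = -(-1) = 1; -4 ≥ 1 — FAILS

Answer: Both A and B are false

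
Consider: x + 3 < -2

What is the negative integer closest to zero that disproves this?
Testing negative integers from -1 downward:
x = -1: LHS = (-1) + 3 = 2; 2 < -2 — FAILS  ← closest negative counterexample to 0

Answer: x = -1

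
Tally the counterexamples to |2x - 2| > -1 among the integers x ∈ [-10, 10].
An absolute value is never negative, so the left side is ≥ 0 for every x, while the right side is -1. Tightest case in [-10, 10] is x = 1:
x = 1: LHS = |2·1 - 2| = |0| = 0; 0 > -1 — holds
Hence LHS − RHS is never zero or negative, i.e. LHS > RHS throughout, so the relation holds for every integer in [-10, 10].

No counterexample appears in that range.

Answer: 0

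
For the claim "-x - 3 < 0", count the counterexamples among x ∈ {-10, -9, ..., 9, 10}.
Counterexamples in [-10, 10]: {-10, -9, -8, -7, -6, -5, -4, -3}.

Counting them gives 8 values.

Answer: 8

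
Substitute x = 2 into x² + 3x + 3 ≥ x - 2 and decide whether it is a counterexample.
Substitute x = 2 into the relation:
x = 2: LHS = 2² + 3·2 + 3 = 13, RHS = 2 - 2 = 0; 13 ≥ 0 — holds

The relation holds at x = 2, so it is not a counterexample.

Answer: No, x = 2 is not a counterexample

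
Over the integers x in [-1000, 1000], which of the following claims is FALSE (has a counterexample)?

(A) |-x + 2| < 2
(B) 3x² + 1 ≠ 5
(A) x = 0: LHS = |-0 + 2| = |2| = 2; 2 < 2 — FAILS

(B) Track d = LHS − RHS over the integers in [-1000, 1000]. Equality would need d = 0, but d changes sign only between consecutive integers, jumping over 0:
x = -2: LHS = 3·(-2)² + 1 = 13; 13 ≠ 5 — holds  (d = 8)
x = -1: LHS = 3·(-1)² + 1 = 4; 4 ≠ 5 — holds  (d = -1)
x = 1: LHS = 3·1² + 1 = 4; 4 ≠ 5 — holds  (d = -1)
x = 2: LHS = 3·2² + 1 = 13; 13 ≠ 5 — holds  (d = 8)
Away from these crossings d keeps a constant sign, and checking every integer in [-1000, 1000] confirms d ≠ 0 throughout. Hence the two sides are never equal, so the relation holds for every integer in [-1000, 1000].

Only (A) has a counterexample.

Answer: A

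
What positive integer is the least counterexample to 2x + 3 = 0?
Testing positive integers:
x = 1: LHS = 2·1 + 3 = 5; 5 = 0 — FAILS  ← smallest positive counterexample

Answer: x = 1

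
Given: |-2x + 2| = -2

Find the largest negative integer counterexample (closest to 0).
Testing negative integers from -1 downward:
x = -1: LHS = |-2·(-1) + 2| = |4| = 4; 4 = -2 — FAILS  ← closest negative counterexample to 0

Answer: x = -1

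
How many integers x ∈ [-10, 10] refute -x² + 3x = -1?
Counterexamples in [-10, 10]: {-10, -9, -8, -7, -6, -5, -4, -3, -2, -1, 0, 1, 2, 3, 4, 5, 6, 7, 8, 9, 10}.

Counting them gives 21 values.

Answer: 21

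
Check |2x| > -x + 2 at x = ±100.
x = 100: LHS = |2·100| = |200| = 200, RHS = -100 + 2 = -98; 200 > -98 — holds
x = -100: LHS = |2·(-100)| = |-200| = 200, RHS = -(-100) + 2 = 102; 200 > 102 — holds

Answer: Yes, holds for both x = 100 and x = -100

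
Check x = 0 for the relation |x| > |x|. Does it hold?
x = 0: LHS = |0| = 0, RHS = |0| = 0; 0 > 0 — FAILS

The relation fails at x = 0, so x = 0 is a counterexample.

Answer: No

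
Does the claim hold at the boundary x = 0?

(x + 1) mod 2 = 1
x = 0: LHS = (0 + 1) mod 2 = 1 mod 2 = 1; 1 = 1 — holds

The relation is satisfied at x = 0.

Answer: Yes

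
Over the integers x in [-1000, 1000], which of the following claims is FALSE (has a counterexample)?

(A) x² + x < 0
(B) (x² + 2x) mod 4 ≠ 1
(A) x = 0: LHS = 0² + 0 = 0; 0 < 0 — FAILS

(B) For a polynomial with integer coefficients, its value mod 4 depends only on x mod 4, so it suffices to check one representative of each residue class, x = 0, 1, 2, 3:
x = 0: LHS = (0² + 2·0) mod 4 = 0 mod 4 = 0; 0 ≠ 1 — holds
x = 1: LHS = (1² + 2·1) mod 4 = 3 mod 4 = 3; 3 ≠ 1 — holds
x = 2: LHS = (2² + 2·2) mod 4 = 8 mod 4 = 0; 0 ≠ 1 — holds
x = 3: LHS = (3² + 2·3) mod 4 = 15 mod 4 = 3; 3 ≠ 1 — holds
The relation holds in every residue class, so the relation holds for every integer in [-1000, 1000].

Only (A) has a counterexample.

Answer: A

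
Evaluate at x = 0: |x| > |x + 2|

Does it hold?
x = 0: LHS = |0| = 0, RHS = |0 + 2| = |2| = 2; 0 > 2 — FAILS

The relation fails at x = 0, so x = 0 is a counterexample.

Answer: No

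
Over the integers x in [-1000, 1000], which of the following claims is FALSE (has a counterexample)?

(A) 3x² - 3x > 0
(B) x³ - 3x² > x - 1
(A) x = 0: LHS = 3·0² - 3·0 = 0; 0 > 0 — FAILS
(B) x = 1: LHS = 1³ - 3·1² = -2, RHS = 1 - 1 = 0; -2 > 0 — FAILS

Answer: Both A and B are false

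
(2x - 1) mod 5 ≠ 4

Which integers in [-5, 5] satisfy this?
Holds for: {-4, -3, -2, -1, 1, 2, 3, 4}
Fails for: {-5, 0, 5}

Answer: {-4, -3, -2, -1, 1, 2, 3, 4}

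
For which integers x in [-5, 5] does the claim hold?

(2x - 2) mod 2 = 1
For a polynomial with integer coefficients, its value mod 2 depends only on x mod 2, so it suffices to check one representative of each residue class, x = 0, 1:
x = 0: LHS = (2·0 - 2) mod 2 = (-2) mod 2 = 0; 0 = 1 — FAILS
x = 1: LHS = (2·1 - 2) mod 2 = 0 mod 2 = 0; 0 = 1 — FAILS
The relation fails in every residue class, so the claimed relation (=) fails for every integer in [-5, 5].

Answer: None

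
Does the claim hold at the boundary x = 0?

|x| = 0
x = 0: LHS = |0| = 0; 0 = 0 — holds

The relation is satisfied at x = 0.

Answer: Yes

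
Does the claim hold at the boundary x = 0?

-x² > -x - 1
x = 0: LHS = -0² = 0, RHS = -0 - 1 = -1; 0 > -1 — holds

The relation is satisfied at x = 0.

Answer: Yes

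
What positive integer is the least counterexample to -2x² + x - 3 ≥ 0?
Testing positive integers:
x = 1: LHS = -2·1² + 1 - 3 = -4; -4 ≥ 0 — FAILS  ← smallest positive counterexample

Answer: x = 1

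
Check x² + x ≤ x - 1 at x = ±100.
x = 100: LHS = 100² + 100 = 10100, RHS = 100 - 1 = 99; 10100 ≤ 99 — FAILS
x = -100: LHS = (-100)² + (-100) = 9900, RHS = (-100) - 1 = -101; 9900 ≤ -101 — FAILS

Answer: No, fails for both x = 100 and x = -100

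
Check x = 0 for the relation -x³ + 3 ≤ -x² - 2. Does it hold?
x = 0: LHS = -0³ + 3 = 3, RHS = -0² - 2 = -2; 3 ≤ -2 — FAILS

The relation fails at x = 0, so x = 0 is a counterexample.

Answer: No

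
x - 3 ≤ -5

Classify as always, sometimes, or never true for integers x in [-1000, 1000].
Holds at x = -2: LHS = (-2) - 3 = -5; -5 ≤ -5 — holds
Fails at x = 0: LHS = 0 - 3 = -3; -3 ≤ -5 — FAILS
It is satisfied by some integers in the range but not all.

Answer: Sometimes true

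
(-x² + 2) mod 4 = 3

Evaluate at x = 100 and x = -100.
x = 100: LHS = (-100² + 2) mod 4 = (-9998) mod 4 = 2; 2 = 3 — FAILS
x = -100: LHS = (-(-100)² + 2) mod 4 = (-9998) mod 4 = 2; 2 = 3 — FAILS

Answer: No, fails for both x = 100 and x = -100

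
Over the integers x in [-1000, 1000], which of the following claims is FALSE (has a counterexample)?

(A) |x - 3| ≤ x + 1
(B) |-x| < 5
(A) x = 0: LHS = |0 - 3| = |-3| = 3, RHS = 0 + 1 = 1; 3 ≤ 1 — FAILS
(B) x = 5: LHS = |-5| = 5; 5 < 5 — FAILS

Answer: Both A and B are false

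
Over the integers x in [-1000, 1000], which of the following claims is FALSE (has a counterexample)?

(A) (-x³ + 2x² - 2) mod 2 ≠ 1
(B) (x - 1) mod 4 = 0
(A) x = 1: LHS = (-1³ + 2·1² - 2) mod 2 = (-1) mod 2 = 1; 1 ≠ 1 — FAILS
(B) x = 0: LHS = (0 - 1) mod 4 = (-1) mod 4 = 3; 3 = 0 — FAILS

Answer: Both A and B are false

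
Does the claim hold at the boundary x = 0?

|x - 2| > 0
x = 0: LHS = |0 - 2| = |-2| = 2; 2 > 0 — holds

The relation is satisfied at x = 0.

Answer: Yes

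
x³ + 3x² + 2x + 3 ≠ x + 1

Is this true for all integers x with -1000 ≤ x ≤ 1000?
Track d = LHS − RHS over the integers in [-1000, 1000]. Equality would need d = 0, but d changes sign only between consecutive integers, jumping over 0:
x = -3: LHS = (-3)³ + 3·(-3)² + 2·(-3) + 3 = -3, RHS = (-3) + 1 = -2; -3 ≠ -2 — holds  (d = -1)
x = -2: LHS = (-2)³ + 3·(-2)² + 2·(-2) + 3 = 3, RHS = (-2) + 1 = -1; 3 ≠ -1 — holds  (d = 4)
Away from these crossings d keeps a constant sign, and checking every integer in [-1000, 1000] confirms d ≠ 0 throughout. Hence the two sides are never equal, so the relation holds for every integer in [-1000, 1000].

No counterexample exists.

Answer: True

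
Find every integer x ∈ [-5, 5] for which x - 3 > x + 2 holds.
Over all integers in [-5, 5], LHS − RHS is largest at x = 0, where it equals -5:
x = 0: LHS = 0 - 3 = -3, RHS = 0 + 2 = 2; -3 > 2 — FAILS
At the ends of the range:
x = -5: LHS = (-5) - 3 = -8, RHS = (-5) + 2 = -3; -8 > -3 — FAILS
x = 5: LHS = 5 - 3 = 2, RHS = 5 + 2 = 7; 2 > 7 — FAILS
Hence LHS − RHS is never positive, i.e. LHS ≤ RHS throughout, so the claimed relation (>) fails for every integer in [-5, 5].

Answer: None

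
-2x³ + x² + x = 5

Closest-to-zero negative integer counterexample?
Testing negative integers from -1 downward:
x = -1: LHS = -2·(-1)³ + (-1)² + (-1) = 2; 2 = 5 — FAILS  ← closest negative counterexample to 0

Answer: x = -1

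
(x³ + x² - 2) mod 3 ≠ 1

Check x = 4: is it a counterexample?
Substitute x = 4 into the relation:
x = 4: LHS = (4³ + 4² - 2) mod 3 = 78 mod 3 = 0; 0 ≠ 1 — holds

The claim holds here, so x = 4 is not a counterexample. (A counterexample exists elsewhere, e.g. x = 0.)

Answer: No, x = 4 is not a counterexample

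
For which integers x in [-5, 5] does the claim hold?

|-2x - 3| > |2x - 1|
Holds for: {0, 1, 2, 3, 4, 5}
Fails for: {-5, -4, -3, -2, -1}

Answer: {0, 1, 2, 3, 4, 5}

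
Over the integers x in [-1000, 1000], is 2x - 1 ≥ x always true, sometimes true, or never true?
Holds at x = 1: LHS = 2·1 - 1 = 1; 1 ≥ 1 — holds
Fails at x = 0: LHS = 2·0 - 1 = -1; -1 ≥ 0 — FAILS
It is satisfied by some integers in the range but not all.

Answer: Sometimes true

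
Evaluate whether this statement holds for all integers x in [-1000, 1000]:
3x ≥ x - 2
The claim fails at x = -2:
x = -2: LHS = 3·(-2) = -6, RHS = (-2) - 2 = -4; -6 ≥ -4 — FAILS

Because a single integer refutes it, the statement is false.

Answer: False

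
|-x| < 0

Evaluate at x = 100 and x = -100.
x = 100: LHS = |-100| = 100; 100 < 0 — FAILS
x = -100: LHS = |-(-100)| = |100| = 100; 100 < 0 — FAILS

Answer: No, fails for both x = 100 and x = -100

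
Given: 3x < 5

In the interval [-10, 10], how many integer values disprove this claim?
Counterexamples in [-10, 10]: {2, 3, 4, 5, 6, 7, 8, 9, 10}.

Counting them gives 9 values.

Answer: 9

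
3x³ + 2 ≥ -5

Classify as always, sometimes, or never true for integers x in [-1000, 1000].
Holds at x = 0: LHS = 3·0³ + 2 = 2; 2 ≥ -5 — holds
Fails at x = -2: LHS = 3·(-2)³ + 2 = -22; -22 ≥ -5 — FAILS
It is satisfied by some integers in the range but not all.

Answer: Sometimes true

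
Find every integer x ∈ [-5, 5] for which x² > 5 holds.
Holds for: {-5, -4, -3, 3, 4, 5}
Fails for: {-2, -1, 0, 1, 2}

Answer: {-5, -4, -3, 3, 4, 5}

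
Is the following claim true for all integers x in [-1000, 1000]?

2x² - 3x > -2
Over all integers in [-1000, 1000], LHS − RHS is smallest at x = 1, where it equals 1:
x = 1: LHS = 2·1² - 3·1 = -1; -1 > -2 — holds
At the ends of the range:
x = -1000: LHS = 2·(-1000)² - 3·(-1000) = 2003000; 2003000 > -2 — holds
x = 1000: LHS = 2·1000² - 3·1000 = 1997000; 1997000 > -2 — holds
Hence LHS − RHS is never zero or negative, i.e. LHS > RHS throughout, so the relation holds for every integer in [-1000, 1000].

No counterexample exists.

Answer: True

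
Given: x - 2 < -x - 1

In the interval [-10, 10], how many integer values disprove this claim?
Counterexamples in [-10, 10]: {1, 2, 3, 4, 5, 6, 7, 8, 9, 10}.

Counting them gives 10 values.

Answer: 10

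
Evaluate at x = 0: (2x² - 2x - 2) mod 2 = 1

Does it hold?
x = 0: LHS = (2·0² - 2·0 - 2) mod 2 = (-2) mod 2 = 0; 0 = 1 — FAILS

The relation fails at x = 0, so x = 0 is a counterexample.

Answer: No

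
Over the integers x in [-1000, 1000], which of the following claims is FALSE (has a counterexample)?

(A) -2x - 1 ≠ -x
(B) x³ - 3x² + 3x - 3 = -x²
(A) x = -1: LHS = -2·(-1) - 1 = 1, RHS = -(-1) = 1; 1 ≠ 1 — FAILS
(B) x = 0: LHS = 0³ - 3·0² + 3·0 - 3 = -3, RHS = -0² = 0; -3 = 0 — FAILS

Answer: Both A and B are false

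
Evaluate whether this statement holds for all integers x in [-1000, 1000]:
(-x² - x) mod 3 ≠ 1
The claim fails at x = 1:
x = 1: LHS = (-1² - 1) mod 3 = (-2) mod 3 = 1; 1 ≠ 1 — FAILS

Because a single integer refutes it, the statement is false.

Answer: False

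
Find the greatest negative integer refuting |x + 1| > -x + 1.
Testing negative integers from -1 downward:
x = -1: LHS = |(-1) + 1| = |0| = 0, RHS = -(-1) + 1 = 2; 0 > 2 — FAILS  ← closest negative counterexample to 0

Answer: x = -1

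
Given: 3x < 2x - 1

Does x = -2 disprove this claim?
Substitute x = -2 into the relation:
x = -2: LHS = 3·(-2) = -6, RHS = 2·(-2) - 1 = -5; -6 < -5 — holds

The claim holds here, so x = -2 is not a counterexample. (A counterexample exists elsewhere, e.g. x = 0.)

Answer: No, x = -2 is not a counterexample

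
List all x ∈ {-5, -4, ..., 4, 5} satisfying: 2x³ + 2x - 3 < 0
Holds for: {-5, -4, -3, -2, -1, 0}
Fails for: {1, 2, 3, 4, 5}

Answer: {-5, -4, -3, -2, -1, 0}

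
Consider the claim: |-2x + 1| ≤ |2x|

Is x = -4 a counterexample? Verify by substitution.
Substitute x = -4 into the relation:
x = -4: LHS = |-2·(-4) + 1| = |9| = 9, RHS = |2·(-4)| = |-8| = 8; 9 ≤ 8 — FAILS

Since the claim fails at x = -4, this value is a counterexample.

Answer: Yes, x = -4 is a counterexample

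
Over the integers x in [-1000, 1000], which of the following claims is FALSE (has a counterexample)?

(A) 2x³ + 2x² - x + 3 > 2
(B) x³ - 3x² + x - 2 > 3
(A) x = -2: LHS = 2·(-2)³ + 2·(-2)² - (-2) + 3 = -3; -3 > 2 — FAILS
(B) x = 0: LHS = 0³ - 3·0² + 0 - 2 = -2; -2 > 3 — FAILS

Answer: Both A and B are false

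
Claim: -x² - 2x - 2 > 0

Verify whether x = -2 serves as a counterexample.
Substitute x = -2 into the relation:
x = -2: LHS = -(-2)² - 2·(-2) - 2 = -2; -2 > 0 — FAILS

Since the claim fails at x = -2, this value is a counterexample.

Answer: Yes, x = -2 is a counterexample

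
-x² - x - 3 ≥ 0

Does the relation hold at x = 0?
x = 0: LHS = -0² - 0 - 3 = -3; -3 ≥ 0 — FAILS

The relation fails at x = 0, so x = 0 is a counterexample.

Answer: No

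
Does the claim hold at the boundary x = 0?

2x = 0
x = 0: LHS = 2·0 = 0; 0 = 0 — holds

The relation is satisfied at x = 0.

Answer: Yes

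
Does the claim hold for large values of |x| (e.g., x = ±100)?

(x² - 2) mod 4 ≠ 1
x = 100: LHS = (100² - 2) mod 4 = 9998 mod 4 = 2; 2 ≠ 1 — holds
x = -100: LHS = ((-100)² - 2) mod 4 = 9998 mod 4 = 2; 2 ≠ 1 — holds

Answer: Yes, holds for both x = 100 and x = -100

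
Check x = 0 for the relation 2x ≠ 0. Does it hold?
x = 0: LHS = 2·0 = 0; 0 ≠ 0 — FAILS

The relation fails at x = 0, so x = 0 is a counterexample.

Answer: No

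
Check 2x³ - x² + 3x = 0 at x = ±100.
x = 100: LHS = 2·100³ - 100² + 3·100 = 1990300; 1990300 = 0 — FAILS
x = -100: LHS = 2·(-100)³ - (-100)² + 3·(-100) = -2010300; -2010300 = 0 — FAILS

Answer: No, fails for both x = 100 and x = -100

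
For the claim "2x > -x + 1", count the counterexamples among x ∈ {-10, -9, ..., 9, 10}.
Counterexamples in [-10, 10]: {-10, -9, -8, -7, -6, -5, -4, -3, -2, -1, 0}.

Counting them gives 11 values.

Answer: 11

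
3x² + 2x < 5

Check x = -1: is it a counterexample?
Substitute x = -1 into the relation:
x = -1: LHS = 3·(-1)² + 2·(-1) = 1; 1 < 5 — holds

The claim holds here, so x = -1 is not a counterexample. (A counterexample exists elsewhere, e.g. x = 1.)

Answer: No, x = -1 is not a counterexample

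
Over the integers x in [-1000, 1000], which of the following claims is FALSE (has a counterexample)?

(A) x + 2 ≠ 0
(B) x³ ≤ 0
(A) x = -2: LHS = (-2) + 2 = 0; 0 ≠ 0 — FAILS
(B) x = 1: LHS = 1³ = 1; 1 ≤ 0 — FAILS

Answer: Both A and B are false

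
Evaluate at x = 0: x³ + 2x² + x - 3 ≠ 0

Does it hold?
x = 0: LHS = 0³ + 2·0² + 0 - 3 = -3; -3 ≠ 0 — holds

The relation is satisfied at x = 0.

Answer: Yes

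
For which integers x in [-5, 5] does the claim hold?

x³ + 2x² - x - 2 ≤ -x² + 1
Holds for: {-5, -4, -3, -1, 0, 1}
Fails for: {-2, 2, 3, 4, 5}

Answer: {-5, -4, -3, -1, 0, 1}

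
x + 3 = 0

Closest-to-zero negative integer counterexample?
Testing negative integers from -1 downward:
x = -1: LHS = (-1) + 3 = 2; 2 = 0 — FAILS  ← closest negative counterexample to 0

Answer: x = -1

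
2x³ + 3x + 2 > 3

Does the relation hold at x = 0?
x = 0: LHS = 2·0³ + 3·0 + 2 = 2; 2 > 3 — FAILS

The relation fails at x = 0, so x = 0 is a counterexample.

Answer: No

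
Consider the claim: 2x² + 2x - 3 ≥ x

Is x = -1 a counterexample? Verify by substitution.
Substitute x = -1 into the relation:
x = -1: LHS = 2·(-1)² + 2·(-1) - 3 = -3; -3 ≥ -1 — FAILS

Since the claim fails at x = -1, this value is a counterexample.

Answer: Yes, x = -1 is a counterexample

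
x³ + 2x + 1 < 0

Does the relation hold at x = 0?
x = 0: LHS = 0³ + 2·0 + 1 = 1; 1 < 0 — FAILS

The relation fails at x = 0, so x = 0 is a counterexample.

Answer: No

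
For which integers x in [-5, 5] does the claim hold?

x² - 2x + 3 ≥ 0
Over all integers in [-5, 5], LHS − RHS is smallest at x = 1, where it equals 2:
x = 1: LHS = 1² - 2·1 + 3 = 2; 2 ≥ 0 — holds
At the ends of the range:
x = -5: LHS = (-5)² - 2·(-5) + 3 = 38; 38 ≥ 0 — holds
x = 5: LHS = 5² - 2·5 + 3 = 18; 18 ≥ 0 — holds
Hence LHS − RHS is never negative, i.e. LHS ≥ RHS throughout, so the relation holds for every integer in [-5, 5].

Answer: All integers in [-5, 5]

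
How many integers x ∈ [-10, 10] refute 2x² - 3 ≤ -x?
Counterexamples in [-10, 10]: {-10, -9, -8, -7, -6, -5, -4, -3, -2, 2, 3, 4, 5, 6, 7, 8, 9, 10}.

Counting them gives 18 values.

Answer: 18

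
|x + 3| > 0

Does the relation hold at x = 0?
x = 0: LHS = |0 + 3| = |3| = 3; 3 > 0 — holds

The relation is satisfied at x = 0.

Answer: Yes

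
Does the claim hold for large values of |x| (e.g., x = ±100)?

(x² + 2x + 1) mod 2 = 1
x = 100: LHS = (100² + 2·100 + 1) mod 2 = 10201 mod 2 = 1; 1 = 1 — holds
x = -100: LHS = ((-100)² + 2·(-100) + 1) mod 2 = 9801 mod 2 = 1; 1 = 1 — holds

Answer: Yes, holds for both x = 100 and x = -100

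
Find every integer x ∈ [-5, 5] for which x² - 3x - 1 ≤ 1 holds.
Holds for: {0, 1, 2, 3}
Fails for: {-5, -4, -3, -2, -1, 4, 5}

Answer: {0, 1, 2, 3}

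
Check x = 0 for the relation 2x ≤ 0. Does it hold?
x = 0: LHS = 2·0 = 0; 0 ≤ 0 — holds

The relation is satisfied at x = 0.

Answer: Yes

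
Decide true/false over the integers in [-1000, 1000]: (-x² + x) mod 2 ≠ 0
The claim fails at x = 0:
x = 0: LHS = (-0² + 0) mod 2 = 0 mod 2 = 0; 0 ≠ 0 — FAILS

Because a single integer refutes it, the statement is false.

Answer: False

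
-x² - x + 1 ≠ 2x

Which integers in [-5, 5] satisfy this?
Track d = LHS − RHS over the integers in [-5, 5]. Equality would need d = 0, but d changes sign only between consecutive integers, jumping over 0:
x = -4: LHS = -(-4)² - (-4) + 1 = -11, RHS = 2·(-4) = -8; -11 ≠ -8 — holds  (d = -3)
x = -3: LHS = -(-3)² - (-3) + 1 = -5, RHS = 2·(-3) = -6; -5 ≠ -6 — holds  (d = 1)
x = 0: LHS = -0² - 0 + 1 = 1, RHS = 2·0 = 0; 1 ≠ 0 — holds  (d = 1)
x = 1: LHS = -1² - 1 + 1 = -1, RHS = 2·1 = 2; -1 ≠ 2 — holds  (d = -3)
Away from these crossings d keeps a constant sign, and checking every integer in [-5, 5] confirms d ≠ 0 throughout. Hence the two sides are never equal, so the relation holds for every integer in [-5, 5].

Answer: All integers in [-5, 5]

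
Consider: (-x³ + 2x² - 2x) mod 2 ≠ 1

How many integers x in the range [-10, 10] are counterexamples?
Counterexamples in [-10, 10]: {-9, -7, -5, -3, -1, 1, 3, 5, 7, 9}.

Counting them gives 10 values.

Answer: 10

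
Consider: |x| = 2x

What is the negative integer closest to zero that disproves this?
Testing negative integers from -1 downward:
x = -1: LHS = |-1| = 1, RHS = 2·(-1) = -2; 1 = -2 — FAILS  ← closest negative counterexample to 0

Answer: x = -1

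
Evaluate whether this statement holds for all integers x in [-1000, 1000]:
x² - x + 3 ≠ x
Over all integers in [-1000, 1000], LHS − RHS is always positive; it is smallest at x = 1, where it equals 2:
x = 1: LHS = 1² - 1 + 3 = 3; 3 ≠ 1 — holds
At the ends of the range:
x = -1000: LHS = (-1000)² - (-1000) + 3 = 1001003; 1001003 ≠ -1000 — holds
x = 1000: LHS = 1000² - 1000 + 3 = 999003; 999003 ≠ 1000 — holds
Hence LHS − RHS is never 0, i.e. the two sides are never equal, so the relation holds for every integer in [-1000, 1000].

No counterexample exists.

Answer: True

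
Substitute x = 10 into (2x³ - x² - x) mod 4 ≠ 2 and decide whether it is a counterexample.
Substitute x = 10 into the relation:
x = 10: LHS = (2·10³ - 10² - 10) mod 4 = 1890 mod 4 = 2; 2 ≠ 2 — FAILS

Since the claim fails at x = 10, this value is a counterexample.

Answer: Yes, x = 10 is a counterexample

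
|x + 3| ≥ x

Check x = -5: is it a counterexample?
Substitute x = -5 into the relation:
x = -5: LHS = |(-5) + 3| = |-2| = 2; 2 ≥ -5 — holds

The relation holds at x = -5, so it is not a counterexample.

Answer: No, x = -5 is not a counterexample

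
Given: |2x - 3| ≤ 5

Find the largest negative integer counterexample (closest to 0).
Testing negative integers from -1 downward:
x = -1: LHS = |2·(-1) - 3| = |-5| = 5; 5 ≤ 5 — holds
x = -2: LHS = |2·(-2) - 3| = |-7| = 7; 7 ≤ 5 — FAILS  ← closest negative counterexample to 0

Answer: x = -2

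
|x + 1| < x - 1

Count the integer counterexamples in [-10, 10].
Counterexamples in [-10, 10]: {-10, -9, -8, -7, -6, -5, -4, -3, -2, -1, 0, 1, 2, 3, 4, 5, 6, 7, 8, 9, 10}.

Counting them gives 21 values.

Answer: 21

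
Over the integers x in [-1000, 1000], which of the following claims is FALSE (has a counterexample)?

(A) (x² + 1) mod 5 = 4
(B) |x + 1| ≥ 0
(A) x = 0: LHS = (0² + 1) mod 5 = 1 mod 5 = 1; 1 = 4 — FAILS

(B) An absolute value is never negative, so the left side is ≥ 0 for every x, while the right side is 0. Tightest case in [-1000, 1000] is x = -1:
x = -1: LHS = |(-1) + 1| = |0| = 0; 0 ≥ 0 — holds
Hence LHS − RHS is never negative, i.e. LHS ≥ RHS throughout, so the relation holds for every integer in [-1000, 1000].

Only (A) has a counterexample.

Answer: A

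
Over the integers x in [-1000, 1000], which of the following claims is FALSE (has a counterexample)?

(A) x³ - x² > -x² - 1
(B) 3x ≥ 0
(A) x = -1: LHS = (-1)³ - (-1)² = -2, RHS = -(-1)² - 1 = -2; -2 > -2 — FAILS
(B) x = -1: LHS = 3·(-1) = -3; -3 ≥ 0 — FAILS

Answer: Both A and B are false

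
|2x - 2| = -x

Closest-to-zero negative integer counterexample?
Testing negative integers from -1 downward:
x = -1: LHS = |2·(-1) - 2| = |-4| = 4, RHS = -(-1) = 1; 4 = 1 — FAILS  ← closest negative counterexample to 0

Answer: x = -1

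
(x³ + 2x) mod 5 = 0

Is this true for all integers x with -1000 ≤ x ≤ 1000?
The claim fails at x = 1:
x = 1: LHS = (1³ + 2·1) mod 5 = 3 mod 5 = 3; 3 = 0 — FAILS

Because a single integer refutes it, the statement is false.

Answer: False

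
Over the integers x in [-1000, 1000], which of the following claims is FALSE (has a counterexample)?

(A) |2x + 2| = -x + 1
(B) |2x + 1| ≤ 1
(A) x = 0: LHS = |2·0 + 2| = |2| = 2, RHS = -0 + 1 = 1; 2 = 1 — FAILS
(B) x = 1: LHS = |2·1 + 1| = |3| = 3; 3 ≤ 1 — FAILS

Answer: Both A and B are false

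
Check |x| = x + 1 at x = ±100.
x = 100: LHS = |100| = 100, RHS = 100 + 1 = 101; 100 = 101 — FAILS
x = -100: LHS = |-100| = 100, RHS = (-100) + 1 = -99; 100 = -99 — FAILS

Answer: No, fails for both x = 100 and x = -100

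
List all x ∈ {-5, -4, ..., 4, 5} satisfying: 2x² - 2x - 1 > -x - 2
Over all integers in [-5, 5], LHS − RHS is smallest at x = 0, where it equals 1:
x = 0: LHS = 2·0² - 2·0 - 1 = -1, RHS = -0 - 2 = -2; -1 > -2 — holds
At the ends of the range:
x = -5: LHS = 2·(-5)² - 2·(-5) - 1 = 59, RHS = -(-5) - 2 = 3; 59 > 3 — holds
x = 5: LHS = 2·5² - 2·5 - 1 = 39, RHS = -5 - 2 = -7; 39 > -7 — holds
Hence LHS − RHS is never zero or negative, i.e. LHS > RHS throughout, so the relation holds for every integer in [-5, 5].

Answer: All integers in [-5, 5]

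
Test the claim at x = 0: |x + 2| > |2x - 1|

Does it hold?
x = 0: LHS = |0 + 2| = |2| = 2, RHS = |2·0 - 1| = |-1| = 1; 2 > 1 — holds

The relation is satisfied at x = 0.

Answer: Yes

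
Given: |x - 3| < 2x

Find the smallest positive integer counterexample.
Testing positive integers:
x = 1: LHS = |1 - 3| = |-2| = 2, RHS = 2·1 = 2; 2 < 2 — FAILS  ← smallest positive counterexample

Answer: x = 1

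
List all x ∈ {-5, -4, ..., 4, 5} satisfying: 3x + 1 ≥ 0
Holds for: {0, 1, 2, 3, 4, 5}
Fails for: {-5, -4, -3, -2, -1}

Answer: {0, 1, 2, 3, 4, 5}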